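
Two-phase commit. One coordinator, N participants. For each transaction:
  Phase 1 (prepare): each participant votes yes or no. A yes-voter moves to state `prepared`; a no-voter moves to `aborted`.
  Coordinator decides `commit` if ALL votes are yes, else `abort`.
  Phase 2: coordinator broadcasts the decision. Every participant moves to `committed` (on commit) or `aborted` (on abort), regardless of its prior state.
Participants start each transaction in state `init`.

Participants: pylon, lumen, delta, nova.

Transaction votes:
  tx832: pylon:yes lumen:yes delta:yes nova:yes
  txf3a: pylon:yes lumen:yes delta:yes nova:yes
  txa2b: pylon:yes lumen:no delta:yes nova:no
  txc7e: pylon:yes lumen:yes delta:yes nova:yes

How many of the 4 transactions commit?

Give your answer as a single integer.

tx832: all yes -> commit (commits=1)
txf3a: all yes -> commit (commits=2)
txa2b: no from lumen, nova -> abort (commits=2)
txc7e: all yes -> commit (commits=3)

Answer: 3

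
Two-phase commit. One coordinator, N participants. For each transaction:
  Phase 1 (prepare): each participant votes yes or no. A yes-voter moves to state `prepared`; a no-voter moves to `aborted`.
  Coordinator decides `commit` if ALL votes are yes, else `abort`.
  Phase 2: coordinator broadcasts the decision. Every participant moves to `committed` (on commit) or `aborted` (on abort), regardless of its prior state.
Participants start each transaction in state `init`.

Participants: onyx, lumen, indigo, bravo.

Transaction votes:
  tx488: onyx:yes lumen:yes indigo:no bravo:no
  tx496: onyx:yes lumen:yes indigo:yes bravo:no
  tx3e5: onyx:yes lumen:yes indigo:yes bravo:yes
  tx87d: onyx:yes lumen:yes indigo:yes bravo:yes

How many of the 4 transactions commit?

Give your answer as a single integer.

tx488: no from indigo, bravo -> abort (commits=0)
tx496: no from bravo -> abort (commits=0)
tx3e5: all yes -> commit (commits=1)
tx87d: all yes -> commit (commits=2)

Answer: 2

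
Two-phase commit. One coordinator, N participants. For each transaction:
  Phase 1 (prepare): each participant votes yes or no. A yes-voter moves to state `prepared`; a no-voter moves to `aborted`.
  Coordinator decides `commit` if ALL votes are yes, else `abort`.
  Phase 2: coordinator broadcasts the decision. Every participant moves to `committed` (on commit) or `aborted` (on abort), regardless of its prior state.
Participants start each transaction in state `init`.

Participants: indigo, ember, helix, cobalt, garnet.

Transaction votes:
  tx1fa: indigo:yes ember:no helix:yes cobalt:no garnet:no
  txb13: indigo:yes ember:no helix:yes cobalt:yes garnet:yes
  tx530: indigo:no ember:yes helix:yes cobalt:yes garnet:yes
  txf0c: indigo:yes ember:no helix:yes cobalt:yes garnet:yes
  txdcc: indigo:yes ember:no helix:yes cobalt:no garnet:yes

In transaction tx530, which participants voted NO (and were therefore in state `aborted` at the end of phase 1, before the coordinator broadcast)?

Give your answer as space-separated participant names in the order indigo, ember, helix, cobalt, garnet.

Answer: indigo

Derivation:
Txn tx530 phase 1: indigo no -> aborted; ember yes -> prepared; helix yes -> prepared; cobalt yes -> prepared; garnet yes -> prepared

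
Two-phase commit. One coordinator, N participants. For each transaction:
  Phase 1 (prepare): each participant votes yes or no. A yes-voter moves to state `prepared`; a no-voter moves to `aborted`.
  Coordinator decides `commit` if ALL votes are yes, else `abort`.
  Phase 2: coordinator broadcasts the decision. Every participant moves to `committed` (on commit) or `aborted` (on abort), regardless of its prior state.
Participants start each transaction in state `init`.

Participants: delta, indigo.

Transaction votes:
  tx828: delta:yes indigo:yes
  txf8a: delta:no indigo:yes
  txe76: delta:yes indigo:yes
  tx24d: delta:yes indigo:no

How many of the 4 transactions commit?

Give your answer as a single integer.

Answer: 2

Derivation:
tx828: all yes -> commit (commits=1)
txf8a: no from delta -> abort (commits=1)
txe76: all yes -> commit (commits=2)
tx24d: no from indigo -> abort (commits=2)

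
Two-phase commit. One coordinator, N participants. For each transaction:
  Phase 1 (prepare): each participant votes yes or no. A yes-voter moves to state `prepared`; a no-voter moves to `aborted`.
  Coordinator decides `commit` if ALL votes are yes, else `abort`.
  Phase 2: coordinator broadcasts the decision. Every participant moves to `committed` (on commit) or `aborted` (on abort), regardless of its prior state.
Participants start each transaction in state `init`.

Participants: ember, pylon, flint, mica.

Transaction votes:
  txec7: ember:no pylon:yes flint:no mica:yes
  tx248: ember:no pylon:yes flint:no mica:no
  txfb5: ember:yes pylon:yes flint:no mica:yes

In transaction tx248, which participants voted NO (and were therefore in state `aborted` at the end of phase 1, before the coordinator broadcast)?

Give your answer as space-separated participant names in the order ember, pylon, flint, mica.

Answer: ember flint mica

Derivation:
Txn tx248 phase 1: ember no -> aborted; pylon yes -> prepared; flint no -> aborted; mica no -> aborted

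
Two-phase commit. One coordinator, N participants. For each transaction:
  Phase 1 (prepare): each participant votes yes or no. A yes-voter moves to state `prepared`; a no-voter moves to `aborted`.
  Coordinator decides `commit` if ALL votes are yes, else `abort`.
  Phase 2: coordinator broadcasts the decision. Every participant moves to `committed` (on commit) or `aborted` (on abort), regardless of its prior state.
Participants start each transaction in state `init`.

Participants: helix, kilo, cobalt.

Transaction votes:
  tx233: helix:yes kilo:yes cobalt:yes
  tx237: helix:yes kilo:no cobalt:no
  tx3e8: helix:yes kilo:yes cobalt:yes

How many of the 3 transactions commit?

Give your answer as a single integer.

Answer: 2

Derivation:
tx233: all yes -> commit (commits=1)
tx237: no from kilo, cobalt -> abort (commits=1)
tx3e8: all yes -> commit (commits=2)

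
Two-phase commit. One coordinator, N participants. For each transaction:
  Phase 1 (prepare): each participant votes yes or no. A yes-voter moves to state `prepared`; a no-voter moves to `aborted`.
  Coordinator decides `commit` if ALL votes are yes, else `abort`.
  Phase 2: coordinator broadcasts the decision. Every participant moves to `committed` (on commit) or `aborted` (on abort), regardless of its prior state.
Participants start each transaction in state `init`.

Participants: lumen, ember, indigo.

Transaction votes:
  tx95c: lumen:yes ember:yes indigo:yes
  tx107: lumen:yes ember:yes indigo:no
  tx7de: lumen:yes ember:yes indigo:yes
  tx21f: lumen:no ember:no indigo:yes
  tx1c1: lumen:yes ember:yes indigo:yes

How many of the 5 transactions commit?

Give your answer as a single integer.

Answer: 3

Derivation:
tx95c: all yes -> commit (commits=1)
tx107: no from indigo -> abort (commits=1)
tx7de: all yes -> commit (commits=2)
tx21f: no from lumen, ember -> abort (commits=2)
tx1c1: all yes -> commit (commits=3)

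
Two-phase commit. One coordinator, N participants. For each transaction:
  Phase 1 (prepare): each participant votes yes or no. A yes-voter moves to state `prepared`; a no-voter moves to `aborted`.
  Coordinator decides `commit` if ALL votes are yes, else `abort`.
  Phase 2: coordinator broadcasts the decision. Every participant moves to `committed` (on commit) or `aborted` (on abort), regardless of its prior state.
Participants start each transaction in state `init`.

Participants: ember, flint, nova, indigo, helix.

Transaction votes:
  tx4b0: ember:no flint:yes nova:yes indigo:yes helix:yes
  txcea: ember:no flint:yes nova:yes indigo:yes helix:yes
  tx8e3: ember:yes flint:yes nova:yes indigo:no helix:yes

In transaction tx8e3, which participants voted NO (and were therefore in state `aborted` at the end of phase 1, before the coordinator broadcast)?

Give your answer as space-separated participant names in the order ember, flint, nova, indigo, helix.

Txn tx8e3 phase 1: ember yes -> prepared; flint yes -> prepared; nova yes -> prepared; indigo no -> aborted; helix yes -> prepared

Answer: indigo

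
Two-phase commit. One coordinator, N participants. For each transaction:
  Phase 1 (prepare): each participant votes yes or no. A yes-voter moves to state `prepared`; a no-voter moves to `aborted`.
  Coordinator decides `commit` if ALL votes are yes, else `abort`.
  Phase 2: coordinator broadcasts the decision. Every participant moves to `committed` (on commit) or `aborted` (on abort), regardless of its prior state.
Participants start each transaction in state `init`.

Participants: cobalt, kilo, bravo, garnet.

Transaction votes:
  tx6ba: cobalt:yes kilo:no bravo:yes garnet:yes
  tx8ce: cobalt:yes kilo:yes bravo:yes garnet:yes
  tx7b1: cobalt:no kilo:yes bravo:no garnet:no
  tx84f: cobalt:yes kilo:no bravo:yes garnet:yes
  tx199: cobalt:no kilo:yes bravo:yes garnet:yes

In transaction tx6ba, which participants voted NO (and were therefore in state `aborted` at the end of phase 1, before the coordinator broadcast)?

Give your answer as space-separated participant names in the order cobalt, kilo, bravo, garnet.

Txn tx6ba phase 1: cobalt yes -> prepared; kilo no -> aborted; bravo yes -> prepared; garnet yes -> prepared

Answer: kilo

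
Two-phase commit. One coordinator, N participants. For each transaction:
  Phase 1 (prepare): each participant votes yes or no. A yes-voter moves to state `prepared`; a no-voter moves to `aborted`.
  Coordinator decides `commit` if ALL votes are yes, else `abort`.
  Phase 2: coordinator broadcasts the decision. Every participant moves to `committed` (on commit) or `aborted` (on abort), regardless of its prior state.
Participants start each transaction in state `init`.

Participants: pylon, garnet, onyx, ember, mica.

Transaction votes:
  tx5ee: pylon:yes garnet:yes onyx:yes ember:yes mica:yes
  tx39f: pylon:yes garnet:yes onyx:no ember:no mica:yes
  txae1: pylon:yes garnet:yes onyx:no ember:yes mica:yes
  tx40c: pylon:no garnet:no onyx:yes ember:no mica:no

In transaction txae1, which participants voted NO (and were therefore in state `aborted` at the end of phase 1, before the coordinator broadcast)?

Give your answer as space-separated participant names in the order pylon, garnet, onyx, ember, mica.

Txn txae1 phase 1: pylon yes -> prepared; garnet yes -> prepared; onyx no -> aborted; ember yes -> prepared; mica yes -> prepared

Answer: onyx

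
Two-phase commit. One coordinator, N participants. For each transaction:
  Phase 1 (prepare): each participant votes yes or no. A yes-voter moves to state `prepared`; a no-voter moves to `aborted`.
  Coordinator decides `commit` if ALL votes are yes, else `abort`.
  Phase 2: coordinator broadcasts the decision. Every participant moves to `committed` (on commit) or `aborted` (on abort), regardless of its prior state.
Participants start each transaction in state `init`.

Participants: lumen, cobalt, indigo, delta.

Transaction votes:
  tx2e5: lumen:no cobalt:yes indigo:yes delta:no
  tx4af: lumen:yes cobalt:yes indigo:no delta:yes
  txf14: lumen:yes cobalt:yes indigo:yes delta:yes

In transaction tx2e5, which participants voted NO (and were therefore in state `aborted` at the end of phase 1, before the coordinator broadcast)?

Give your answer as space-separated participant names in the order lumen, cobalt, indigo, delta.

Answer: lumen delta

Derivation:
Txn tx2e5 phase 1: lumen no -> aborted; cobalt yes -> prepared; indigo yes -> prepared; delta no -> aborted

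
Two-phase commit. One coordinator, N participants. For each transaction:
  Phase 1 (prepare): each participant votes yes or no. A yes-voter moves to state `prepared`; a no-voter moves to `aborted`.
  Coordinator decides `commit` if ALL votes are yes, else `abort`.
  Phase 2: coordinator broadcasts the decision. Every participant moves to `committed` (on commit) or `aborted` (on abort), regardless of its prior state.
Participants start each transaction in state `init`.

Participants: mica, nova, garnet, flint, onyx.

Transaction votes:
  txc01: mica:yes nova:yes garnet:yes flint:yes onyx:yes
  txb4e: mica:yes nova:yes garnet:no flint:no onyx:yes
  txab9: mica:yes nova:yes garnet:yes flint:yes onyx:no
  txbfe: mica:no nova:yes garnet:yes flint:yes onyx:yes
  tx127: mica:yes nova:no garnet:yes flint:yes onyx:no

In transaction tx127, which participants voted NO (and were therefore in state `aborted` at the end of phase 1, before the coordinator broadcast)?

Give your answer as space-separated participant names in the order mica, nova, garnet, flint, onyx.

Txn tx127 phase 1: mica yes -> prepared; nova no -> aborted; garnet yes -> prepared; flint yes -> prepared; onyx no -> aborted

Answer: nova onyx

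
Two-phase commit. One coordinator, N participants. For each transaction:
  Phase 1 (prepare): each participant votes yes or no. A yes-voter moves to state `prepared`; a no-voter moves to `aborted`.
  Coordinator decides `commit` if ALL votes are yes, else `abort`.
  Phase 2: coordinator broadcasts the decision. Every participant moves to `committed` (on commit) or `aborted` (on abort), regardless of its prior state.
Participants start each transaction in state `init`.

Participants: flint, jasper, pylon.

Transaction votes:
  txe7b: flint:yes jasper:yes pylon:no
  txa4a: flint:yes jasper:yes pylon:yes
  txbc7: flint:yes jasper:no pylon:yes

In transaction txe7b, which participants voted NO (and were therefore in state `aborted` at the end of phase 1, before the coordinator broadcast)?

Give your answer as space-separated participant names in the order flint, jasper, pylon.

Txn txe7b phase 1: flint yes -> prepared; jasper yes -> prepared; pylon no -> aborted

Answer: pylon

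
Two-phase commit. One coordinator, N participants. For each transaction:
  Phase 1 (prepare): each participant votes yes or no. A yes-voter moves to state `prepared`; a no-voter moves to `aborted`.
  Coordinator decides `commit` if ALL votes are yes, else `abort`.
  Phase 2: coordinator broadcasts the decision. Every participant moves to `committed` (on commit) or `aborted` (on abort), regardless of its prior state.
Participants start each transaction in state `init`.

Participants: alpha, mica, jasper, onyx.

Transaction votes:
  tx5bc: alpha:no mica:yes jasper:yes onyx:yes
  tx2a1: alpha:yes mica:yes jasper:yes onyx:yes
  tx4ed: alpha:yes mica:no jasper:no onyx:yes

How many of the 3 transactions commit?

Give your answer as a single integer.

Answer: 1

Derivation:
tx5bc: no from alpha -> abort (commits=0)
tx2a1: all yes -> commit (commits=1)
tx4ed: no from mica, jasper -> abort (commits=1)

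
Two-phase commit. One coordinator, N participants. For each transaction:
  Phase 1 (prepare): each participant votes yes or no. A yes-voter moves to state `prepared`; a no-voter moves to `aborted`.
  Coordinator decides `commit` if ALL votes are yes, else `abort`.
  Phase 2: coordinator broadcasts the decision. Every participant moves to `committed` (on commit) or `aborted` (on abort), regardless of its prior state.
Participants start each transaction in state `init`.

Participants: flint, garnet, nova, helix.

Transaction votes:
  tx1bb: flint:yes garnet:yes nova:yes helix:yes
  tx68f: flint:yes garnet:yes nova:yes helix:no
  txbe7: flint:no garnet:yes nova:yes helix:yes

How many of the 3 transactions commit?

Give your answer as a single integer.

Answer: 1

Derivation:
tx1bb: all yes -> commit (commits=1)
tx68f: no from helix -> abort (commits=1)
txbe7: no from flint -> abort (commits=1)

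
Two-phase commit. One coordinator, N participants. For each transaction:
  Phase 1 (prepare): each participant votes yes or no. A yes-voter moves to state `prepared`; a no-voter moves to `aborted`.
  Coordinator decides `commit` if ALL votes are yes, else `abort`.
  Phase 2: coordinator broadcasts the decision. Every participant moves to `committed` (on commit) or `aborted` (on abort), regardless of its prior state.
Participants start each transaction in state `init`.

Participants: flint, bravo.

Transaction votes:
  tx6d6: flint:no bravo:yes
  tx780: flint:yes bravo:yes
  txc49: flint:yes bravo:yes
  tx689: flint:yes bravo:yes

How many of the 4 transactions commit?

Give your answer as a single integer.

Answer: 3

Derivation:
tx6d6: no from flint -> abort (commits=0)
tx780: all yes -> commit (commits=1)
txc49: all yes -> commit (commits=2)
tx689: all yes -> commit (commits=3)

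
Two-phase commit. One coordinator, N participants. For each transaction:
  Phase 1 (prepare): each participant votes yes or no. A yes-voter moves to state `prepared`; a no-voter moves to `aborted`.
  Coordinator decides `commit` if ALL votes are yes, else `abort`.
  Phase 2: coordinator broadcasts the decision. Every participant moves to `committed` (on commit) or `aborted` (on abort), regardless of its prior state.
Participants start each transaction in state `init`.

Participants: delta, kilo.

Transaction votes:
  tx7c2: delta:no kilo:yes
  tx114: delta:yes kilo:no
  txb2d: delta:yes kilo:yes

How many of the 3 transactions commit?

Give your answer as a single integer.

tx7c2: no from delta -> abort (commits=0)
tx114: no from kilo -> abort (commits=0)
txb2d: all yes -> commit (commits=1)

Answer: 1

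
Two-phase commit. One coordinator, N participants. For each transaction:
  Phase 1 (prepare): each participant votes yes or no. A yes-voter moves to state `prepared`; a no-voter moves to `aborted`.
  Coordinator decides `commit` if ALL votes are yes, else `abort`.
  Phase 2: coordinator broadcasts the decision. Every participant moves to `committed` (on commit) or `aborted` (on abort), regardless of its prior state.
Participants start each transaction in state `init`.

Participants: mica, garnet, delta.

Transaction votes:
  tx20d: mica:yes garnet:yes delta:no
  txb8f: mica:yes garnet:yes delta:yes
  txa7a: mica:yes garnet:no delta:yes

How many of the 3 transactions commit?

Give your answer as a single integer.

tx20d: no from delta -> abort (commits=0)
txb8f: all yes -> commit (commits=1)
txa7a: no from garnet -> abort (commits=1)

Answer: 1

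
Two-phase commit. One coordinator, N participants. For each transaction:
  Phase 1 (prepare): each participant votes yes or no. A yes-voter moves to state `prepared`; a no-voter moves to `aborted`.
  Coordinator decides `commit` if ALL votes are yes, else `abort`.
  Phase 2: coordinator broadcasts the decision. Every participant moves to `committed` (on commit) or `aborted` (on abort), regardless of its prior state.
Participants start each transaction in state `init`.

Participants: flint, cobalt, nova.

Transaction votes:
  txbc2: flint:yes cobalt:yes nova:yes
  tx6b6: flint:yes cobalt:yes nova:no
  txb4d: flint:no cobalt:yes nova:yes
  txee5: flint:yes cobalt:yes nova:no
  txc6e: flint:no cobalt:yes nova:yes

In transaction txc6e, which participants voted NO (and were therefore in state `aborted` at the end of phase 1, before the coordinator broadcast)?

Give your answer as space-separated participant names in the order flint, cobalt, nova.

Answer: flint

Derivation:
Txn txc6e phase 1: flint no -> aborted; cobalt yes -> prepared; nova yes -> prepared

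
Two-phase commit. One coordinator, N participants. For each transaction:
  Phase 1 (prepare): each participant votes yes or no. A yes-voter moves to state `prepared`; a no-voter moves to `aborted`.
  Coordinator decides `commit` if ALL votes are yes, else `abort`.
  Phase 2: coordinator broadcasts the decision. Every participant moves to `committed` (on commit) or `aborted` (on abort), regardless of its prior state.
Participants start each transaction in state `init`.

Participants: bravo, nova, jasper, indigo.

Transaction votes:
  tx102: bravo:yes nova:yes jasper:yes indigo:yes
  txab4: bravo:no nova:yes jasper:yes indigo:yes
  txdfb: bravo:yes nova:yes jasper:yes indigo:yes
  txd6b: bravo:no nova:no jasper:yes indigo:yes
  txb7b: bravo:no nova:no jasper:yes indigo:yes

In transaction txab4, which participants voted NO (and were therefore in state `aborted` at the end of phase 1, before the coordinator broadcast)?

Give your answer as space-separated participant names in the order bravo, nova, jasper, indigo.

Answer: bravo

Derivation:
Txn txab4 phase 1: bravo no -> aborted; nova yes -> prepared; jasper yes -> prepared; indigo yes -> prepared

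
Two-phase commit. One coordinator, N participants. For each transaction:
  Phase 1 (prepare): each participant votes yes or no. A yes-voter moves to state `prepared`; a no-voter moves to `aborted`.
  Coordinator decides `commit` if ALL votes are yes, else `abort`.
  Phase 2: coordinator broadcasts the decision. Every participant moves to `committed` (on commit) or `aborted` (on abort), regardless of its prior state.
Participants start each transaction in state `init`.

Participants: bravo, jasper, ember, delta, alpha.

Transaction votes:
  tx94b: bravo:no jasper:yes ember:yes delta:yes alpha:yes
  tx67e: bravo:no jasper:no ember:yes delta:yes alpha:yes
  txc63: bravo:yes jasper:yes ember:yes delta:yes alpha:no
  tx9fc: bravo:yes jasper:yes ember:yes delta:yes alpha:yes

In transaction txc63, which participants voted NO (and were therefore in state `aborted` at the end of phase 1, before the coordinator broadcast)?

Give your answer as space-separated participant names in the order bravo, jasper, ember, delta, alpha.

Txn txc63 phase 1: bravo yes -> prepared; jasper yes -> prepared; ember yes -> prepared; delta yes -> prepared; alpha no -> aborted

Answer: alpha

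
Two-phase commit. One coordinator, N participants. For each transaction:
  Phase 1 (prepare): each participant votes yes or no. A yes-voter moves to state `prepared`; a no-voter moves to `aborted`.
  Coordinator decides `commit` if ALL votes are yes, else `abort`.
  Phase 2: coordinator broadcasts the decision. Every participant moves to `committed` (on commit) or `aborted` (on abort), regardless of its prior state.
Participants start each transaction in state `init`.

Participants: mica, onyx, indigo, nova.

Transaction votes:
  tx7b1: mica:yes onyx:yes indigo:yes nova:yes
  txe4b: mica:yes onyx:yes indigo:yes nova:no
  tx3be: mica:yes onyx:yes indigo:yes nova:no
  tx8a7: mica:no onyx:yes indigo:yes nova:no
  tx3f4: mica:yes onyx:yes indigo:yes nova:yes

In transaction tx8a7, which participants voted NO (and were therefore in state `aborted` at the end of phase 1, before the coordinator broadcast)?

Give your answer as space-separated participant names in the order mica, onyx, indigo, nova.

Txn tx8a7 phase 1: mica no -> aborted; onyx yes -> prepared; indigo yes -> prepared; nova no -> aborted

Answer: mica nova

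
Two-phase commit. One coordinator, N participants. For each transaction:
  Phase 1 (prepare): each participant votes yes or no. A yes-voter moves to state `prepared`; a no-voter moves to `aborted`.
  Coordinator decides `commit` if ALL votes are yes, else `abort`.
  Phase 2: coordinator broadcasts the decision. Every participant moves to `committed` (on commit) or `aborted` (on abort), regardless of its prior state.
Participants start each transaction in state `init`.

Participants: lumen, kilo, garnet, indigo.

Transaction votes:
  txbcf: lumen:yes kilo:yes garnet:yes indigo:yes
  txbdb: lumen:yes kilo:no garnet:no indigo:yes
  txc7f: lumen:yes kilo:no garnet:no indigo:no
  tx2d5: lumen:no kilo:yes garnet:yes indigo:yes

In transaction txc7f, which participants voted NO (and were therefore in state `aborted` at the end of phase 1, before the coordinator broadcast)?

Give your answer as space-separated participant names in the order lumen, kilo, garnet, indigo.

Txn txc7f phase 1: lumen yes -> prepared; kilo no -> aborted; garnet no -> aborted; indigo no -> aborted

Answer: kilo garnet indigo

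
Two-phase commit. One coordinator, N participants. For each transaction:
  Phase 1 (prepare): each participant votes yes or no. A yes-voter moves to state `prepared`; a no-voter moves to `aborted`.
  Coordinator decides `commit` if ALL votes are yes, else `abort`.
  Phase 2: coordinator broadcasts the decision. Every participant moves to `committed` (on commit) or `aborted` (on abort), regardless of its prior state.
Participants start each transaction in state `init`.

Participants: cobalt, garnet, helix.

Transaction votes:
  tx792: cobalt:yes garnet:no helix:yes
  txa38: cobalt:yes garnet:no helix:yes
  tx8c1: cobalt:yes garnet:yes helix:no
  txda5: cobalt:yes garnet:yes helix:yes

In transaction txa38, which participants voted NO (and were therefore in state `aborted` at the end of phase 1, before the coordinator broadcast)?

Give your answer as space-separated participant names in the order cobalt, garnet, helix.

Answer: garnet

Derivation:
Txn txa38 phase 1: cobalt yes -> prepared; garnet no -> aborted; helix yes -> prepared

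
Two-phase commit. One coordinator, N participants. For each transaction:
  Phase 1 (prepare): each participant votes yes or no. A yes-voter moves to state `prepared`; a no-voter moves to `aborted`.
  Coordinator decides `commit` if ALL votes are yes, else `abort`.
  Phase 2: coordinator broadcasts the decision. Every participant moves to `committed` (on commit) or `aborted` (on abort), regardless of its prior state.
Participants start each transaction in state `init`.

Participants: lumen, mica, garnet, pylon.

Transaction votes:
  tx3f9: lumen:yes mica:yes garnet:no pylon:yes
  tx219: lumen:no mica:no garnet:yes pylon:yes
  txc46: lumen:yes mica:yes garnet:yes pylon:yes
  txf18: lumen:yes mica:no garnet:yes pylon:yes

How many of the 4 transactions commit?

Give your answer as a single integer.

Answer: 1

Derivation:
tx3f9: no from garnet -> abort (commits=0)
tx219: no from lumen, mica -> abort (commits=0)
txc46: all yes -> commit (commits=1)
txf18: no from mica -> abort (commits=1)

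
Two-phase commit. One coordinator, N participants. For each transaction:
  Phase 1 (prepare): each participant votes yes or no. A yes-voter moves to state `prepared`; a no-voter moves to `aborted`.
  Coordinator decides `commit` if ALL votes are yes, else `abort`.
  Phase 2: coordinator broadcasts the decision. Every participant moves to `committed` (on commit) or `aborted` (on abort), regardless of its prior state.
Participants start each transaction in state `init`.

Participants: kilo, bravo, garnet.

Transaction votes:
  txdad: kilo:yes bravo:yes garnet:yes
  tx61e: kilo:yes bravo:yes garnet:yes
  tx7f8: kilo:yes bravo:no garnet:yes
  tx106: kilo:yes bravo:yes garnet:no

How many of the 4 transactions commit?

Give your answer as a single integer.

txdad: all yes -> commit (commits=1)
tx61e: all yes -> commit (commits=2)
tx7f8: no from bravo -> abort (commits=2)
tx106: no from garnet -> abort (commits=2)

Answer: 2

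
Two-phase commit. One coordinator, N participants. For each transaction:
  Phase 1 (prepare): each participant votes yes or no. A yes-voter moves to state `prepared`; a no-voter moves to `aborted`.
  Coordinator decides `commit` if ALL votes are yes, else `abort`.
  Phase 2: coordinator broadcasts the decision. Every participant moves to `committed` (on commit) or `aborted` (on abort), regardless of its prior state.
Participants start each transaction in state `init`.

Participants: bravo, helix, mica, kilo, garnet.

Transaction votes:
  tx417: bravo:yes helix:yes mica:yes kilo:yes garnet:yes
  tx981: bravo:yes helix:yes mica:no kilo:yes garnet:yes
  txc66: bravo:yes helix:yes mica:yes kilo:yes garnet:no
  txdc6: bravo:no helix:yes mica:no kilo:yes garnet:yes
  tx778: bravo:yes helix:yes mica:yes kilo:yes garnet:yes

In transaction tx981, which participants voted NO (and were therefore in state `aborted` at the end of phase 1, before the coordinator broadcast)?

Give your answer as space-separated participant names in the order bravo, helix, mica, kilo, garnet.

Txn tx981 phase 1: bravo yes -> prepared; helix yes -> prepared; mica no -> aborted; kilo yes -> prepared; garnet yes -> prepared

Answer: mica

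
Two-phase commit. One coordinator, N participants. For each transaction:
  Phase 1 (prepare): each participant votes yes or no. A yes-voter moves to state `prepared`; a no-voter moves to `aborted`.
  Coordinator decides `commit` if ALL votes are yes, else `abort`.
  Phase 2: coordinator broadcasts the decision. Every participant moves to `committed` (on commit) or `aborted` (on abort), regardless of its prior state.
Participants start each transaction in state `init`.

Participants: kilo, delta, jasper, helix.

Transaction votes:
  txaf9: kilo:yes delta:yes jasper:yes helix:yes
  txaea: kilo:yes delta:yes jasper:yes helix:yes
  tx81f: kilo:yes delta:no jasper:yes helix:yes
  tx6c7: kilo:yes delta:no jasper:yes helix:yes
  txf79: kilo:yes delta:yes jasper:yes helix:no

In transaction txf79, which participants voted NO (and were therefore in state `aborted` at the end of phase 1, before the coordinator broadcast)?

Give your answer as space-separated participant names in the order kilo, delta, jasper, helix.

Answer: helix

Derivation:
Txn txf79 phase 1: kilo yes -> prepared; delta yes -> prepared; jasper yes -> prepared; helix no -> aborted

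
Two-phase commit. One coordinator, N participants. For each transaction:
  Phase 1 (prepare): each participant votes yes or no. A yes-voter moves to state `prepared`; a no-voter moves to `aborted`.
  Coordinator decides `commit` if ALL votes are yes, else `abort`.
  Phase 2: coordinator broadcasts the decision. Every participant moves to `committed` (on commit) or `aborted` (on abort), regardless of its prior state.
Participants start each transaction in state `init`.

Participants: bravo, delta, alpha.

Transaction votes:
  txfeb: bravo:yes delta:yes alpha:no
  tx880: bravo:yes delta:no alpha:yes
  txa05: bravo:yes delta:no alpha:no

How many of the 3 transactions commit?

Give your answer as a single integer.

txfeb: no from alpha -> abort (commits=0)
tx880: no from delta -> abort (commits=0)
txa05: no from delta, alpha -> abort (commits=0)

Answer: 0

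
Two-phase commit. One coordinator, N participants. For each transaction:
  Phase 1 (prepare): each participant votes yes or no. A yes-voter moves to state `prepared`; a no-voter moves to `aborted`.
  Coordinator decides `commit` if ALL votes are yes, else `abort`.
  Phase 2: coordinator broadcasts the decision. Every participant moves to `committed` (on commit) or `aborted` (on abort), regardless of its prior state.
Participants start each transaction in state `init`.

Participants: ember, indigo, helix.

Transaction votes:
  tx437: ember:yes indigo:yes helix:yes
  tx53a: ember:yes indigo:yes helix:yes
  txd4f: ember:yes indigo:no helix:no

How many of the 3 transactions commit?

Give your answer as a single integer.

tx437: all yes -> commit (commits=1)
tx53a: all yes -> commit (commits=2)
txd4f: no from indigo, helix -> abort (commits=2)

Answer: 2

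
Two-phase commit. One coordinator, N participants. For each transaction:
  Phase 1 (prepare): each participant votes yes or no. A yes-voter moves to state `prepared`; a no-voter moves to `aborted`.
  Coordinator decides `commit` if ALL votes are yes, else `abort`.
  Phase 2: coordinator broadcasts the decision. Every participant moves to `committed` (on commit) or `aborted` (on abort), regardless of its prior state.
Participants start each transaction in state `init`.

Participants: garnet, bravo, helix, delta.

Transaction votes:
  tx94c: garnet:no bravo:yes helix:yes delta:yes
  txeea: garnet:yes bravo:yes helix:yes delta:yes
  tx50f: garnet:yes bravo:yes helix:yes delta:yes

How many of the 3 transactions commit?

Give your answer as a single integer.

tx94c: no from garnet -> abort (commits=0)
txeea: all yes -> commit (commits=1)
tx50f: all yes -> commit (commits=2)

Answer: 2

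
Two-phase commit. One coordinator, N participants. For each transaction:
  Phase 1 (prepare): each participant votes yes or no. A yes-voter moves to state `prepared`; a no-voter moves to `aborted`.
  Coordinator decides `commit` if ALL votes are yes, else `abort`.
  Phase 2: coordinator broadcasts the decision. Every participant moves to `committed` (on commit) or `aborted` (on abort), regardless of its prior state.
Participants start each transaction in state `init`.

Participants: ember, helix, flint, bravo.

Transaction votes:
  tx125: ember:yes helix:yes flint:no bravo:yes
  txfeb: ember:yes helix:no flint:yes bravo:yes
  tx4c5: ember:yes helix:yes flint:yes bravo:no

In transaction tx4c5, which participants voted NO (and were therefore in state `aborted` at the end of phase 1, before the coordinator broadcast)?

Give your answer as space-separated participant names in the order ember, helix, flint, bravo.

Txn tx4c5 phase 1: ember yes -> prepared; helix yes -> prepared; flint yes -> prepared; bravo no -> aborted

Answer: bravo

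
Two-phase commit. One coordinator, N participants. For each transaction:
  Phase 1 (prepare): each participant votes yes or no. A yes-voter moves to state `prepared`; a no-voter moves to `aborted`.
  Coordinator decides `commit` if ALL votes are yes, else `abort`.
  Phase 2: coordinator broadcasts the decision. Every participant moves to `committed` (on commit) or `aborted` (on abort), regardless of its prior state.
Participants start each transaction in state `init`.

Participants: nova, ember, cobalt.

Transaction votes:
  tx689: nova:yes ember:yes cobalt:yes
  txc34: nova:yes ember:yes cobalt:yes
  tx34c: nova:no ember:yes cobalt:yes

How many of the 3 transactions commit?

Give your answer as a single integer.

tx689: all yes -> commit (commits=1)
txc34: all yes -> commit (commits=2)
tx34c: no from nova -> abort (commits=2)

Answer: 2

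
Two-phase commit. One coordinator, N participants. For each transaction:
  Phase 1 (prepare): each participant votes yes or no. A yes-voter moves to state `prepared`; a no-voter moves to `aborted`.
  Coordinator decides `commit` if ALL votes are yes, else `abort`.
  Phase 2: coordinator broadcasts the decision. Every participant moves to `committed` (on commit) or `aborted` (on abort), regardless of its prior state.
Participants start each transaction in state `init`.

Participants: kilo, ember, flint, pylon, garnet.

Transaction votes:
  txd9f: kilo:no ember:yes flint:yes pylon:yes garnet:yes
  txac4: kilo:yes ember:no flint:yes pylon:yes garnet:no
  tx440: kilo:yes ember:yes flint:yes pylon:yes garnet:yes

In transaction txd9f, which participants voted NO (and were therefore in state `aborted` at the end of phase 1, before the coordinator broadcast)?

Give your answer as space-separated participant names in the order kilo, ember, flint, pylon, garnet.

Answer: kilo

Derivation:
Txn txd9f phase 1: kilo no -> aborted; ember yes -> prepared; flint yes -> prepared; pylon yes -> prepared; garnet yes -> prepared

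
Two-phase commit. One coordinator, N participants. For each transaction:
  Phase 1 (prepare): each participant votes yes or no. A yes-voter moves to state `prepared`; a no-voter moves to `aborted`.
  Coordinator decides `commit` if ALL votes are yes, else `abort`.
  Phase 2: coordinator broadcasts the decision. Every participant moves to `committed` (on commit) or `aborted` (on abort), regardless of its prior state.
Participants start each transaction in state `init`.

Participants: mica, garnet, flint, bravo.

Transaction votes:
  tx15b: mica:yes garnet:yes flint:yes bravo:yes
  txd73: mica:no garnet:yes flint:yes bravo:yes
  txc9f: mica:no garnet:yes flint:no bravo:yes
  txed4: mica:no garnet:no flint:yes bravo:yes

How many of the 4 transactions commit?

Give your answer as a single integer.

Answer: 1

Derivation:
tx15b: all yes -> commit (commits=1)
txd73: no from mica -> abort (commits=1)
txc9f: no from mica, flint -> abort (commits=1)
txed4: no from mica, garnet -> abort (commits=1)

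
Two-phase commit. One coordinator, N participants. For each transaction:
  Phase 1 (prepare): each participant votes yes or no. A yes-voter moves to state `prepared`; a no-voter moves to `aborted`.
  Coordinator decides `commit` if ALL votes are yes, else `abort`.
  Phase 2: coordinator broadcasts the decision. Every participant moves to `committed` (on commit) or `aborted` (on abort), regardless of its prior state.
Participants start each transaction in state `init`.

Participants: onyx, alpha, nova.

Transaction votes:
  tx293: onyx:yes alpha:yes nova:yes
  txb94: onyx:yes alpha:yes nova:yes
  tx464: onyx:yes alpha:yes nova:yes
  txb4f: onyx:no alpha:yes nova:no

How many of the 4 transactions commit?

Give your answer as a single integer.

Answer: 3

Derivation:
tx293: all yes -> commit (commits=1)
txb94: all yes -> commit (commits=2)
tx464: all yes -> commit (commits=3)
txb4f: no from onyx, nova -> abort (commits=3)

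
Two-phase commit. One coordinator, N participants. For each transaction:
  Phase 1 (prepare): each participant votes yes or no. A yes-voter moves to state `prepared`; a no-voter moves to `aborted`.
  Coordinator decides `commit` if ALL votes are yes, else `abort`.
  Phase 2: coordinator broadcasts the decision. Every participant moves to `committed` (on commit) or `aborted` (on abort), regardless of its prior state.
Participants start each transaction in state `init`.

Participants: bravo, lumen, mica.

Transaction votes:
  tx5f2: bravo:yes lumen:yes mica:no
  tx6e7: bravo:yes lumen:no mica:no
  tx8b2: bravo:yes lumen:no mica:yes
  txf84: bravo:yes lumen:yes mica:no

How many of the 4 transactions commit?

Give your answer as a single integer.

tx5f2: no from mica -> abort (commits=0)
tx6e7: no from lumen, mica -> abort (commits=0)
tx8b2: no from lumen -> abort (commits=0)
txf84: no from mica -> abort (commits=0)

Answer: 0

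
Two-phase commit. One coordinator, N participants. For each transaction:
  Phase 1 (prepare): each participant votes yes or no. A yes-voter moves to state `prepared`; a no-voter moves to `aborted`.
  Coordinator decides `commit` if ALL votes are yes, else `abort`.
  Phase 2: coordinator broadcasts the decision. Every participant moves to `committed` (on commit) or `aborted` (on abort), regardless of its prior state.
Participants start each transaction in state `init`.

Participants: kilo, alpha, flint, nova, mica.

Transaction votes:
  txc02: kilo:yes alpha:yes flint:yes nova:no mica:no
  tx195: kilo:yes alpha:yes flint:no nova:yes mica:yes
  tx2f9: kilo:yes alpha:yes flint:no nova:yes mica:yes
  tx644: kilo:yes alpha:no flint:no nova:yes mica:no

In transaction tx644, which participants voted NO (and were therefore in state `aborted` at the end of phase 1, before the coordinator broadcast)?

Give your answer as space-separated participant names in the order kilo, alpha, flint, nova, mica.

Answer: alpha flint mica

Derivation:
Txn tx644 phase 1: kilo yes -> prepared; alpha no -> aborted; flint no -> aborted; nova yes -> prepared; mica no -> aborted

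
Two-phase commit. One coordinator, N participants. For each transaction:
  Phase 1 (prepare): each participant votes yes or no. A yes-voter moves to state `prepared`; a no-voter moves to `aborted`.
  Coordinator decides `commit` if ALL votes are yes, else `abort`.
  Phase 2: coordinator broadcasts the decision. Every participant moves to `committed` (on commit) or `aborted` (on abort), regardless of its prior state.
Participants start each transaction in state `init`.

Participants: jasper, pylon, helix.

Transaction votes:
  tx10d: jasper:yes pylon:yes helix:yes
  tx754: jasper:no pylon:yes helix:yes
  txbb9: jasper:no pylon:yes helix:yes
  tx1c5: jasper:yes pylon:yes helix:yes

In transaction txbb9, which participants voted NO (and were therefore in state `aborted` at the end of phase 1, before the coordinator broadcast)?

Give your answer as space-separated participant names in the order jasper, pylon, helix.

Txn txbb9 phase 1: jasper no -> aborted; pylon yes -> prepared; helix yes -> prepared

Answer: jasper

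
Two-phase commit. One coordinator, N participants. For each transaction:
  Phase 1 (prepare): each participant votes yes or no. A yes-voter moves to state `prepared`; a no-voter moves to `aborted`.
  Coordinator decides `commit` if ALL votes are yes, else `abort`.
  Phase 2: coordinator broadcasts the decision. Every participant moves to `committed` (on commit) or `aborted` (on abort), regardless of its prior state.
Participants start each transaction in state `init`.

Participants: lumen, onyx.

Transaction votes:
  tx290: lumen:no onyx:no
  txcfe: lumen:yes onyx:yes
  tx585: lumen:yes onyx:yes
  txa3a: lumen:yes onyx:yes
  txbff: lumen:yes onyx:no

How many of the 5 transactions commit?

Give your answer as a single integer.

tx290: no from lumen, onyx -> abort (commits=0)
txcfe: all yes -> commit (commits=1)
tx585: all yes -> commit (commits=2)
txa3a: all yes -> commit (commits=3)
txbff: no from onyx -> abort (commits=3)

Answer: 3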